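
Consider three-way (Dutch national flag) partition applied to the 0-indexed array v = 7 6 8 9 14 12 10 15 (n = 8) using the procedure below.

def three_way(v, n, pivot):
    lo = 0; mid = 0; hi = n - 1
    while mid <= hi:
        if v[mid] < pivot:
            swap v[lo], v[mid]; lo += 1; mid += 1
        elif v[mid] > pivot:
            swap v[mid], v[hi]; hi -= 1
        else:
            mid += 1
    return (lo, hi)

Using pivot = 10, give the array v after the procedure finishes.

7 6 8 9 10 12 15 14

lo=0 mid=0 hi=7
7<10: swap(0,0), lo=1 mid=1 ⇒ 7 6 8 9 14 12 10 15
6<10: swap(1,1), lo=2 mid=2 ⇒ 7 6 8 9 14 12 10 15
8<10: swap(2,2), lo=3 mid=3 ⇒ 7 6 8 9 14 12 10 15
9<10: swap(3,3), lo=4 mid=4 ⇒ 7 6 8 9 14 12 10 15
14>10: swap(4,7), hi=6 ⇒ 7 6 8 9 15 12 10 14
15>10: swap(4,6), hi=5 ⇒ 7 6 8 9 10 12 15 14
10=10: mid=5
12>10: swap(5,5), hi=4 ⇒ 7 6 8 9 10 12 15 14
done. lo=4 hi=4; v=7 6 8 9 10 12 15 14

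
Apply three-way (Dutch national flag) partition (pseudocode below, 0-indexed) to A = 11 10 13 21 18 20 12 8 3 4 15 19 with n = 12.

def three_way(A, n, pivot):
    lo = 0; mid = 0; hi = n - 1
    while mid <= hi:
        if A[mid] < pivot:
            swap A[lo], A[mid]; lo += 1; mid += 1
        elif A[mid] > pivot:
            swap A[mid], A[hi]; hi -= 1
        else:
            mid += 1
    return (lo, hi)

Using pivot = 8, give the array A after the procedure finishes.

4 3 8 18 20 12 21 13 10 15 19 11

pivot = 8; lo=0, mid=0, hi=11
A[mid]=11>8: swap A[0],A[11]; hi=10 → 19 10 13 21 18 20 12 8 3 4 15 11
A[mid]=19>8: swap A[0],A[10]; hi=9 → 15 10 13 21 18 20 12 8 3 4 19 11
A[mid]=15>8: swap A[0],A[9]; hi=8 → 4 10 13 21 18 20 12 8 3 15 19 11
A[mid]=4<8: swap A[0],A[0]; lo=1,mid=1 → 4 10 13 21 18 20 12 8 3 15 19 11
A[mid]=10>8: swap A[1],A[8]; hi=7 → 4 3 13 21 18 20 12 8 10 15 19 11
A[mid]=3<8: swap A[1],A[1]; lo=2,mid=2 → 4 3 13 21 18 20 12 8 10 15 19 11
A[mid]=13>8: swap A[2],A[7]; hi=6 → 4 3 8 21 18 20 12 13 10 15 19 11
A[mid]=8=8: mid=3
A[mid]=21>8: swap A[3],A[6]; hi=5 → 4 3 8 12 18 20 21 13 10 15 19 11
A[mid]=12>8: swap A[3],A[5]; hi=4 → 4 3 8 20 18 12 21 13 10 15 19 11
A[mid]=20>8: swap A[3],A[4]; hi=3 → 4 3 8 18 20 12 21 13 10 15 19 11
A[mid]=18>8: swap A[3],A[3]; hi=2 → 4 3 8 18 20 12 21 13 10 15 19 11
end: lo=2, hi=2; A = 4 3 8 18 20 12 21 13 10 15 19 11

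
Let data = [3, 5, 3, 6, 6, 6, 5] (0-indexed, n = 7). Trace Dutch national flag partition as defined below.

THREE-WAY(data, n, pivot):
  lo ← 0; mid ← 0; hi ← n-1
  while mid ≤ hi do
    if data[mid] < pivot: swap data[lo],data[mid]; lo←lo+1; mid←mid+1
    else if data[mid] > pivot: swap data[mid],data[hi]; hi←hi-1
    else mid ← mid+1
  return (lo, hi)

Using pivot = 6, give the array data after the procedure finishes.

[3, 5, 3, 5, 6, 6, 6]

lo=0 mid=0 hi=6
3<6: swap(0,0), lo=1 mid=1 ⇒ [3, 5, 3, 6, 6, 6, 5]
5<6: swap(1,1), lo=2 mid=2 ⇒ [3, 5, 3, 6, 6, 6, 5]
3<6: swap(2,2), lo=3 mid=3 ⇒ [3, 5, 3, 6, 6, 6, 5]
6=6: mid=4
6=6: mid=5
6=6: mid=6
5<6: swap(3,6), lo=4 mid=7 ⇒ [3, 5, 3, 5, 6, 6, 6]
done. lo=4 hi=6; data=[3, 5, 3, 5, 6, 6, 6]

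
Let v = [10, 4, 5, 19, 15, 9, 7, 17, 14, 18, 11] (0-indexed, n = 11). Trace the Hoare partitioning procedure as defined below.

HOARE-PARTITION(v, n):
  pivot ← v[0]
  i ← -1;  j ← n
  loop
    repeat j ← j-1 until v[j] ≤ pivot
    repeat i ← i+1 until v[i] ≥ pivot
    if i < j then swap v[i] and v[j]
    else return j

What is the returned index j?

pivot=10
j stops at 6 (7), i stops at 0 (10); swap ⇒ [7, 4, 5, 19, 15, 9, 10, 17, 14, 18, 11]
j stops at 5 (9), i stops at 3 (19); swap ⇒ [7, 4, 5, 9, 15, 19, 10, 17, 14, 18, 11]
j stops at 3, i stops at 4; i≥j ⇒ return 3. v=[7, 4, 5, 9, 15, 19, 10, 17, 14, 18, 11]

3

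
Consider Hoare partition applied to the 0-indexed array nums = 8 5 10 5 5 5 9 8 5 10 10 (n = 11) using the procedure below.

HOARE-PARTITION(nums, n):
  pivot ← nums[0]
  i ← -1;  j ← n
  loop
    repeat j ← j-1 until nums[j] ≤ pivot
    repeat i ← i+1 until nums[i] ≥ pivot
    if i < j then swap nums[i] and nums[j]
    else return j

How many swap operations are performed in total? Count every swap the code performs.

pivot=8
j stops at 8 (5), i stops at 0 (8); swap ⇒ 5 5 10 5 5 5 9 8 8 10 10
j stops at 7 (8), i stops at 2 (10); swap ⇒ 5 5 8 5 5 5 9 10 8 10 10
j stops at 5, i stops at 6; i≥j ⇒ return 5. nums=5 5 8 5 5 5 9 10 8 10 10

2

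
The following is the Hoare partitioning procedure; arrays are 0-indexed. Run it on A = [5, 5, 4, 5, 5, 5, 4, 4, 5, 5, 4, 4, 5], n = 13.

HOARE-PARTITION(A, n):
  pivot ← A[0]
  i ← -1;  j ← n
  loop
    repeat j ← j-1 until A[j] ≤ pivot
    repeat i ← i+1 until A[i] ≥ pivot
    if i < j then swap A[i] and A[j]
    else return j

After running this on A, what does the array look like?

pivot = A[0] = 5; i = -1, j = 13
j→12 (A[12]=5≤5), i→0 (A[0]=5≥5); i<j, swap → [5, 5, 4, 5, 5, 5, 4, 4, 5, 5, 4, 4, 5]
j→11 (A[11]=4≤5), i→1 (A[1]=5≥5); i<j, swap → [5, 4, 4, 5, 5, 5, 4, 4, 5, 5, 4, 5, 5]
j→10 (A[10]=4≤5), i→3 (A[3]=5≥5); i<j, swap → [5, 4, 4, 4, 5, 5, 4, 4, 5, 5, 5, 5, 5]
j→9 (A[9]=5≤5), i→4 (A[4]=5≥5); i<j, swap → [5, 4, 4, 4, 5, 5, 4, 4, 5, 5, 5, 5, 5]
j→8 (A[8]=5≤5), i→5 (A[5]=5≥5); i<j, swap → [5, 4, 4, 4, 5, 5, 4, 4, 5, 5, 5, 5, 5]
j→7, i→8; i≥j, return j=7. A = [5, 4, 4, 4, 5, 5, 4, 4, 5, 5, 5, 5, 5]

[5, 4, 4, 4, 5, 5, 4, 4, 5, 5, 5, 5, 5]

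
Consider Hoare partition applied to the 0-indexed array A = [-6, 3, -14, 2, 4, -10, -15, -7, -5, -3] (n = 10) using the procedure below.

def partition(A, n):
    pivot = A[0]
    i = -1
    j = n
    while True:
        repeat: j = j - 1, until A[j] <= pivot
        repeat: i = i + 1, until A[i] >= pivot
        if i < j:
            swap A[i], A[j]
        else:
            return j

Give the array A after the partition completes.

pivot = A[0] = -6; i = -1, j = 10
j→7 (A[7]=-7≤-6), i→0 (A[0]=-6≥-6); i<j, swap → [-7, 3, -14, 2, 4, -10, -15, -6, -5, -3]
j→6 (A[6]=-15≤-6), i→1 (A[1]=3≥-6); i<j, swap → [-7, -15, -14, 2, 4, -10, 3, -6, -5, -3]
j→5 (A[5]=-10≤-6), i→3 (A[3]=2≥-6); i<j, swap → [-7, -15, -14, -10, 4, 2, 3, -6, -5, -3]
j→3, i→4; i≥j, return j=3. A = [-7, -15, -14, -10, 4, 2, 3, -6, -5, -3]

[-7, -15, -14, -10, 4, 2, 3, -6, -5, -3]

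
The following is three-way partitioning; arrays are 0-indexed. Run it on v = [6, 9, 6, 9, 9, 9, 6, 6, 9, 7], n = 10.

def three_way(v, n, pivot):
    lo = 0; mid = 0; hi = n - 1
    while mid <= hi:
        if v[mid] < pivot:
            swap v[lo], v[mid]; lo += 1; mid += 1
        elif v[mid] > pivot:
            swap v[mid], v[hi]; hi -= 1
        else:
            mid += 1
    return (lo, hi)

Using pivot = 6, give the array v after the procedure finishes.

pivot = 6; lo=0, mid=0, hi=9
v[mid]=6=6: mid=1
v[mid]=9>6: swap v[1],v[9]; hi=8 → [6, 7, 6, 9, 9, 9, 6, 6, 9, 9]
v[mid]=7>6: swap v[1],v[8]; hi=7 → [6, 9, 6, 9, 9, 9, 6, 6, 7, 9]
v[mid]=9>6: swap v[1],v[7]; hi=6 → [6, 6, 6, 9, 9, 9, 6, 9, 7, 9]
v[mid]=6=6: mid=2
v[mid]=6=6: mid=3
v[mid]=9>6: swap v[3],v[6]; hi=5 → [6, 6, 6, 6, 9, 9, 9, 9, 7, 9]
v[mid]=6=6: mid=4
v[mid]=9>6: swap v[4],v[5]; hi=4 → [6, 6, 6, 6, 9, 9, 9, 9, 7, 9]
v[mid]=9>6: swap v[4],v[4]; hi=3 → [6, 6, 6, 6, 9, 9, 9, 9, 7, 9]
end: lo=0, hi=3; v = [6, 6, 6, 6, 9, 9, 9, 9, 7, 9]

[6, 6, 6, 6, 9, 9, 9, 9, 7, 9]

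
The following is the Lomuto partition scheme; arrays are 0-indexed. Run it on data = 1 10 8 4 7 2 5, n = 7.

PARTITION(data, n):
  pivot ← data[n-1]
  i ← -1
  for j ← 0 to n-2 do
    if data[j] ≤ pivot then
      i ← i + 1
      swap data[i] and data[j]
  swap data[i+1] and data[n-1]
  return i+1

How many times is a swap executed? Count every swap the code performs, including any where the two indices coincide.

4

pivot=5, i=-1
j=0: 1≤5, i=0, swap(0,0) ⇒ 1 10 8 4 7 2 5
j=1: 10>5, skip
j=2: 8>5, skip
j=3: 4≤5, i=1, swap(1,3) ⇒ 1 4 8 10 7 2 5
j=4: 7>5, skip
j=5: 2≤5, i=2, swap(2,5) ⇒ 1 4 2 10 7 8 5
swap(3,6) ⇒ 1 4 2 5 7 8 10; return 3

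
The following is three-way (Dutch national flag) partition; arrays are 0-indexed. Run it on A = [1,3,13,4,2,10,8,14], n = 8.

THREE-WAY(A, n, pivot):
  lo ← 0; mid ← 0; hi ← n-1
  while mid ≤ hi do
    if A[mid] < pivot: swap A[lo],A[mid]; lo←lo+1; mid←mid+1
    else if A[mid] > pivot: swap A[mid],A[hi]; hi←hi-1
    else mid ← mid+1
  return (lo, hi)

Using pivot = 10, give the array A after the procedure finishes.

[1,3,8,4,2,10,14,13]

pivot = 10; lo=0, mid=0, hi=7
A[mid]=1<10: swap A[0],A[0]; lo=1,mid=1 → [1,3,13,4,2,10,8,14]
A[mid]=3<10: swap A[1],A[1]; lo=2,mid=2 → [1,3,13,4,2,10,8,14]
A[mid]=13>10: swap A[2],A[7]; hi=6 → [1,3,14,4,2,10,8,13]
A[mid]=14>10: swap A[2],A[6]; hi=5 → [1,3,8,4,2,10,14,13]
A[mid]=8<10: swap A[2],A[2]; lo=3,mid=3 → [1,3,8,4,2,10,14,13]
A[mid]=4<10: swap A[3],A[3]; lo=4,mid=4 → [1,3,8,4,2,10,14,13]
A[mid]=2<10: swap A[4],A[4]; lo=5,mid=5 → [1,3,8,4,2,10,14,13]
A[mid]=10=10: mid=6
end: lo=5, hi=5; A = [1,3,8,4,2,10,14,13]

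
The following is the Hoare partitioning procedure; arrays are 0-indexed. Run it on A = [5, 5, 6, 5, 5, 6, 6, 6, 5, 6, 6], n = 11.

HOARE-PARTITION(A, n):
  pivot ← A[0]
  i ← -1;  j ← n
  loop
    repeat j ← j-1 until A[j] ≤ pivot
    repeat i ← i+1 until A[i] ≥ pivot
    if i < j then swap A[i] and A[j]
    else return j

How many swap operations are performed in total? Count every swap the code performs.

3

pivot=5
j stops at 8 (5), i stops at 0 (5); swap ⇒ [5, 5, 6, 5, 5, 6, 6, 6, 5, 6, 6]
j stops at 4 (5), i stops at 1 (5); swap ⇒ [5, 5, 6, 5, 5, 6, 6, 6, 5, 6, 6]
j stops at 3 (5), i stops at 2 (6); swap ⇒ [5, 5, 5, 6, 5, 6, 6, 6, 5, 6, 6]
j stops at 2, i stops at 3; i≥j ⇒ return 2. A=[5, 5, 5, 6, 5, 6, 6, 6, 5, 6, 6]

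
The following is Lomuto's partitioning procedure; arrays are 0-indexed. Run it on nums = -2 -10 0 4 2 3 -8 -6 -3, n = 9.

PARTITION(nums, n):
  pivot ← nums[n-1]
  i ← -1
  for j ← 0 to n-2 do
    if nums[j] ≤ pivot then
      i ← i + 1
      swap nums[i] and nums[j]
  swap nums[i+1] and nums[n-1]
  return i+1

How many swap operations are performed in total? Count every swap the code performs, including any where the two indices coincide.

pivot = nums[8] = -3; i = -1
j=0: nums[0]=-2 > -3 → no swap
j=1: nums[1]=-10 ≤ -3 → i=0, swap nums[0],nums[1] → -10 -2 0 4 2 3 -8 -6 -3
j=2: nums[2]=0 > -3 → no swap
j=3: nums[3]=4 > -3 → no swap
j=4: nums[4]=2 > -3 → no swap
j=5: nums[5]=3 > -3 → no swap
j=6: nums[6]=-8 ≤ -3 → i=1, swap nums[1],nums[6] → -10 -8 0 4 2 3 -2 -6 -3
j=7: nums[7]=-6 ≤ -3 → i=2, swap nums[2],nums[7] → -10 -8 -6 4 2 3 -2 0 -3
final swap nums[3],nums[8] → -10 -8 -6 -3 2 3 -2 0 4; return 3

4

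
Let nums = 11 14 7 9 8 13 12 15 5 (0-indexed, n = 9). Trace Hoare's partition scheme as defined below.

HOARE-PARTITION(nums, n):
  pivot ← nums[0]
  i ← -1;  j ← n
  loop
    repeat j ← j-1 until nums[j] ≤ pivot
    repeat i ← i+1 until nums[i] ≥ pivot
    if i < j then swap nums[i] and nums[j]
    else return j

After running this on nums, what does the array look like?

pivot = nums[0] = 11; i = -1, j = 9
j→8 (nums[8]=5≤11), i→0 (nums[0]=11≥11); i<j, swap → 5 14 7 9 8 13 12 15 11
j→4 (nums[4]=8≤11), i→1 (nums[1]=14≥11); i<j, swap → 5 8 7 9 14 13 12 15 11
j→3, i→4; i≥j, return j=3. nums = 5 8 7 9 14 13 12 15 11

5 8 7 9 14 13 12 15 11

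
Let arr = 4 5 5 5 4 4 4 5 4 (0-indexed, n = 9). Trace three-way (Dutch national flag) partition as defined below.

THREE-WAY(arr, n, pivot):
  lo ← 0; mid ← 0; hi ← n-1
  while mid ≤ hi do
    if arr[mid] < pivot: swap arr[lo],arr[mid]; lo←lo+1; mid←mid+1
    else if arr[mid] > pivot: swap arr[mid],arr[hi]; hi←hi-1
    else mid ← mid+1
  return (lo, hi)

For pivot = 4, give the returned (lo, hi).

(0, 4)

lo=0 mid=0 hi=8
4=4: mid=1
5>4: swap(1,8), hi=7 ⇒ 4 4 5 5 4 4 4 5 5
4=4: mid=2
5>4: swap(2,7), hi=6 ⇒ 4 4 5 5 4 4 4 5 5
5>4: swap(2,6), hi=5 ⇒ 4 4 4 5 4 4 5 5 5
4=4: mid=3
5>4: swap(3,5), hi=4 ⇒ 4 4 4 4 4 5 5 5 5
4=4: mid=4
4=4: mid=5
done. lo=0 hi=4; arr=4 4 4 4 4 5 5 5 5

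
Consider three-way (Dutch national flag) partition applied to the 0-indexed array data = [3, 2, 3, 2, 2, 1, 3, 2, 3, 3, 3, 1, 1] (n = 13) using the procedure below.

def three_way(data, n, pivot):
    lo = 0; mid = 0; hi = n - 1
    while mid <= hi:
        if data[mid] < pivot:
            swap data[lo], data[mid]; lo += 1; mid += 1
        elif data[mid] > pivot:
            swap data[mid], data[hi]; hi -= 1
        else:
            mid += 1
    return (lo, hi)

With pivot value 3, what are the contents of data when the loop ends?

[2, 2, 2, 1, 2, 1, 1, 3, 3, 3, 3, 3, 3]

lo=0 mid=0 hi=12
3=3: mid=1
2<3: swap(0,1), lo=1 mid=2 ⇒ [2, 3, 3, 2, 2, 1, 3, 2, 3, 3, 3, 1, 1]
3=3: mid=3
2<3: swap(1,3), lo=2 mid=4 ⇒ [2, 2, 3, 3, 2, 1, 3, 2, 3, 3, 3, 1, 1]
2<3: swap(2,4), lo=3 mid=5 ⇒ [2, 2, 2, 3, 3, 1, 3, 2, 3, 3, 3, 1, 1]
1<3: swap(3,5), lo=4 mid=6 ⇒ [2, 2, 2, 1, 3, 3, 3, 2, 3, 3, 3, 1, 1]
3=3: mid=7
2<3: swap(4,7), lo=5 mid=8 ⇒ [2, 2, 2, 1, 2, 3, 3, 3, 3, 3, 3, 1, 1]
3=3: mid=9
3=3: mid=10
3=3: mid=11
1<3: swap(5,11), lo=6 mid=12 ⇒ [2, 2, 2, 1, 2, 1, 3, 3, 3, 3, 3, 3, 1]
1<3: swap(6,12), lo=7 mid=13 ⇒ [2, 2, 2, 1, 2, 1, 1, 3, 3, 3, 3, 3, 3]
done. lo=7 hi=12; data=[2, 2, 2, 1, 2, 1, 1, 3, 3, 3, 3, 3, 3]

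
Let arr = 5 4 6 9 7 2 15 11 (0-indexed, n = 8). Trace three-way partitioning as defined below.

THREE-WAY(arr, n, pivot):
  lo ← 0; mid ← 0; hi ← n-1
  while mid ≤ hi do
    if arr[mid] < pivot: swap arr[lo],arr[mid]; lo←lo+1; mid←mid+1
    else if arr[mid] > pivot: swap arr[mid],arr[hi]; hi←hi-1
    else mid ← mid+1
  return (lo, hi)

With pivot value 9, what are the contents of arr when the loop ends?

5 4 6 7 2 9 11 15

pivot = 9; lo=0, mid=0, hi=7
arr[mid]=5<9: swap arr[0],arr[0]; lo=1,mid=1 → 5 4 6 9 7 2 15 11
arr[mid]=4<9: swap arr[1],arr[1]; lo=2,mid=2 → 5 4 6 9 7 2 15 11
arr[mid]=6<9: swap arr[2],arr[2]; lo=3,mid=3 → 5 4 6 9 7 2 15 11
arr[mid]=9=9: mid=4
arr[mid]=7<9: swap arr[3],arr[4]; lo=4,mid=5 → 5 4 6 7 9 2 15 11
arr[mid]=2<9: swap arr[4],arr[5]; lo=5,mid=6 → 5 4 6 7 2 9 15 11
arr[mid]=15>9: swap arr[6],arr[7]; hi=6 → 5 4 6 7 2 9 11 15
arr[mid]=11>9: swap arr[6],arr[6]; hi=5 → 5 4 6 7 2 9 11 15
end: lo=5, hi=5; arr = 5 4 6 7 2 9 11 15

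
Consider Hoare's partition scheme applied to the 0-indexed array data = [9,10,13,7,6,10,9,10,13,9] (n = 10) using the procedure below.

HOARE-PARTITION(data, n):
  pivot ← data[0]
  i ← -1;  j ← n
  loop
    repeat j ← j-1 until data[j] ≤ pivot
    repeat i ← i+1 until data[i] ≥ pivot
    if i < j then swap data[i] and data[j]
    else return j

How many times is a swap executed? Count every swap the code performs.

pivot=9
j stops at 9 (9), i stops at 0 (9); swap ⇒ [9,10,13,7,6,10,9,10,13,9]
j stops at 6 (9), i stops at 1 (10); swap ⇒ [9,9,13,7,6,10,10,10,13,9]
j stops at 4 (6), i stops at 2 (13); swap ⇒ [9,9,6,7,13,10,10,10,13,9]
j stops at 3, i stops at 4; i≥j ⇒ return 3. data=[9,9,6,7,13,10,10,10,13,9]

3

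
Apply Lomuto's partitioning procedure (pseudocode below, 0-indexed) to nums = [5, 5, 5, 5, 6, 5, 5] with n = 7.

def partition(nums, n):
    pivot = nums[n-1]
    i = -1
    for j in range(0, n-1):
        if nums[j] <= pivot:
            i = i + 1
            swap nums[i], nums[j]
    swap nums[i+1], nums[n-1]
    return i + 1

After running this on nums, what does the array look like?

[5, 5, 5, 5, 5, 5, 6]

pivot = nums[6] = 5; i = -1
j=0: nums[0]=5 ≤ 5 → i=0, swap nums[0],nums[0] (no change) → [5, 5, 5, 5, 6, 5, 5]
j=1: nums[1]=5 ≤ 5 → i=1, swap nums[1],nums[1] (no change) → [5, 5, 5, 5, 6, 5, 5]
j=2: nums[2]=5 ≤ 5 → i=2, swap nums[2],nums[2] (no change) → [5, 5, 5, 5, 6, 5, 5]
j=3: nums[3]=5 ≤ 5 → i=3, swap nums[3],nums[3] (no change) → [5, 5, 5, 5, 6, 5, 5]
j=4: nums[4]=6 > 5 → no swap
j=5: nums[5]=5 ≤ 5 → i=4, swap nums[4],nums[5] → [5, 5, 5, 5, 5, 6, 5]
final swap nums[5],nums[6] → [5, 5, 5, 5, 5, 5, 6]; return 5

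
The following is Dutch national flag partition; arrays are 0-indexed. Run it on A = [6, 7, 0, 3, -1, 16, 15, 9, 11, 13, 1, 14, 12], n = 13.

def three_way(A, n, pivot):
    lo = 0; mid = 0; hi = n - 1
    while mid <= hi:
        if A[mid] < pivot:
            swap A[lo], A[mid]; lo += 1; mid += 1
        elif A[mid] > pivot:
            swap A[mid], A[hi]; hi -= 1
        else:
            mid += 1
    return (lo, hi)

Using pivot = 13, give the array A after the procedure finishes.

pivot = 13; lo=0, mid=0, hi=12
A[mid]=6<13: swap A[0],A[0]; lo=1,mid=1 → [6, 7, 0, 3, -1, 16, 15, 9, 11, 13, 1, 14, 12]
A[mid]=7<13: swap A[1],A[1]; lo=2,mid=2 → [6, 7, 0, 3, -1, 16, 15, 9, 11, 13, 1, 14, 12]
A[mid]=0<13: swap A[2],A[2]; lo=3,mid=3 → [6, 7, 0, 3, -1, 16, 15, 9, 11, 13, 1, 14, 12]
A[mid]=3<13: swap A[3],A[3]; lo=4,mid=4 → [6, 7, 0, 3, -1, 16, 15, 9, 11, 13, 1, 14, 12]
A[mid]=-1<13: swap A[4],A[4]; lo=5,mid=5 → [6, 7, 0, 3, -1, 16, 15, 9, 11, 13, 1, 14, 12]
A[mid]=16>13: swap A[5],A[12]; hi=11 → [6, 7, 0, 3, -1, 12, 15, 9, 11, 13, 1, 14, 16]
A[mid]=12<13: swap A[5],A[5]; lo=6,mid=6 → [6, 7, 0, 3, -1, 12, 15, 9, 11, 13, 1, 14, 16]
A[mid]=15>13: swap A[6],A[11]; hi=10 → [6, 7, 0, 3, -1, 12, 14, 9, 11, 13, 1, 15, 16]
A[mid]=14>13: swap A[6],A[10]; hi=9 → [6, 7, 0, 3, -1, 12, 1, 9, 11, 13, 14, 15, 16]
A[mid]=1<13: swap A[6],A[6]; lo=7,mid=7 → [6, 7, 0, 3, -1, 12, 1, 9, 11, 13, 14, 15, 16]
A[mid]=9<13: swap A[7],A[7]; lo=8,mid=8 → [6, 7, 0, 3, -1, 12, 1, 9, 11, 13, 14, 15, 16]
A[mid]=11<13: swap A[8],A[8]; lo=9,mid=9 → [6, 7, 0, 3, -1, 12, 1, 9, 11, 13, 14, 15, 16]
A[mid]=13=13: mid=10
end: lo=9, hi=9; A = [6, 7, 0, 3, -1, 12, 1, 9, 11, 13, 14, 15, 16]

[6, 7, 0, 3, -1, 12, 1, 9, 11, 13, 14, 15, 16]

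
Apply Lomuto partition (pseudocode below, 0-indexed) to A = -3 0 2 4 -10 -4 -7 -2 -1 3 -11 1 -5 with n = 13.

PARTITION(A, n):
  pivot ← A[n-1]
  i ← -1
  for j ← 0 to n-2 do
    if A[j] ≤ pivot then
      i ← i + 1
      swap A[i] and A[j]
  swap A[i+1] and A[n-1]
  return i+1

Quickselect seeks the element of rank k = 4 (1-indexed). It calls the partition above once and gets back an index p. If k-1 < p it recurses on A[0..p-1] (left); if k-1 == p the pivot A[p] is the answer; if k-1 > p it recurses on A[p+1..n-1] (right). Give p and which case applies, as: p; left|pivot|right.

3; pivot

pivot=-5, i=-1
j=0: -3>-5, skip
j=1: 0>-5, skip
j=2: 2>-5, skip
j=3: 4>-5, skip
j=4: -10≤-5, i=0, swap(0,4) ⇒ -10 0 2 4 -3 -4 -7 -2 -1 3 -11 1 -5
j=5: -4>-5, skip
j=6: -7≤-5, i=1, swap(1,6) ⇒ -10 -7 2 4 -3 -4 0 -2 -1 3 -11 1 -5
j=7: -2>-5, skip
j=8: -1>-5, skip
j=9: 3>-5, skip
j=10: -11≤-5, i=2, swap(2,10) ⇒ -10 -7 -11 4 -3 -4 0 -2 -1 3 2 1 -5
j=11: 1>-5, skip
swap(3,12) ⇒ -10 -7 -11 -5 -3 -4 0 -2 -1 3 2 1 4; return 3
p = 3; k-1 = 3 == 3 ⇒ pivot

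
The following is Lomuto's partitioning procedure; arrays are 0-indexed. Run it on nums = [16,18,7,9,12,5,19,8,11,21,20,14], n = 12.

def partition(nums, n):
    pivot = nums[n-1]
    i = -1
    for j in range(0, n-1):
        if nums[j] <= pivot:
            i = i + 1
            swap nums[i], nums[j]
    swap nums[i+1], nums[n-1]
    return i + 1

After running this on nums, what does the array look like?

pivot=14, i=-1
j=0: 16>14, skip
j=1: 18>14, skip
j=2: 7≤14, i=0, swap(0,2) ⇒ [7,18,16,9,12,5,19,8,11,21,20,14]
j=3: 9≤14, i=1, swap(1,3) ⇒ [7,9,16,18,12,5,19,8,11,21,20,14]
j=4: 12≤14, i=2, swap(2,4) ⇒ [7,9,12,18,16,5,19,8,11,21,20,14]
j=5: 5≤14, i=3, swap(3,5) ⇒ [7,9,12,5,16,18,19,8,11,21,20,14]
j=6: 19>14, skip
j=7: 8≤14, i=4, swap(4,7) ⇒ [7,9,12,5,8,18,19,16,11,21,20,14]
j=8: 11≤14, i=5, swap(5,8) ⇒ [7,9,12,5,8,11,19,16,18,21,20,14]
j=9: 21>14, skip
j=10: 20>14, skip
swap(6,11) ⇒ [7,9,12,5,8,11,14,16,18,21,20,19]; return 6

[7,9,12,5,8,11,14,16,18,21,20,19]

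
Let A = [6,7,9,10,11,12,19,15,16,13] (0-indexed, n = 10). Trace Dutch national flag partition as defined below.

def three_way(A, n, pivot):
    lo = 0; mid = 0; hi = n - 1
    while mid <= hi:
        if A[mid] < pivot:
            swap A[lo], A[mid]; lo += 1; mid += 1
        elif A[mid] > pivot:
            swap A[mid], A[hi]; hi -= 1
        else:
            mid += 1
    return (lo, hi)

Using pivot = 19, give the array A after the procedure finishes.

[6,7,9,10,11,12,15,16,13,19]

pivot = 19; lo=0, mid=0, hi=9
A[mid]=6<19: swap A[0],A[0]; lo=1,mid=1 → [6,7,9,10,11,12,19,15,16,13]
A[mid]=7<19: swap A[1],A[1]; lo=2,mid=2 → [6,7,9,10,11,12,19,15,16,13]
A[mid]=9<19: swap A[2],A[2]; lo=3,mid=3 → [6,7,9,10,11,12,19,15,16,13]
A[mid]=10<19: swap A[3],A[3]; lo=4,mid=4 → [6,7,9,10,11,12,19,15,16,13]
A[mid]=11<19: swap A[4],A[4]; lo=5,mid=5 → [6,7,9,10,11,12,19,15,16,13]
A[mid]=12<19: swap A[5],A[5]; lo=6,mid=6 → [6,7,9,10,11,12,19,15,16,13]
A[mid]=19=19: mid=7
A[mid]=15<19: swap A[6],A[7]; lo=7,mid=8 → [6,7,9,10,11,12,15,19,16,13]
A[mid]=16<19: swap A[7],A[8]; lo=8,mid=9 → [6,7,9,10,11,12,15,16,19,13]
A[mid]=13<19: swap A[8],A[9]; lo=9,mid=10 → [6,7,9,10,11,12,15,16,13,19]
end: lo=9, hi=9; A = [6,7,9,10,11,12,15,16,13,19]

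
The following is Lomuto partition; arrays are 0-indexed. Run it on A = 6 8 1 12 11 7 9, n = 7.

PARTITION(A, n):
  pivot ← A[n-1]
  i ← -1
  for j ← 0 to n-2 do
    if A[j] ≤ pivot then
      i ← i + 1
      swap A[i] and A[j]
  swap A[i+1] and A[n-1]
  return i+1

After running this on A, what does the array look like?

pivot = A[6] = 9; i = -1
j=0: A[0]=6 ≤ 9 → i=0, swap A[0],A[0] (no change) → 6 8 1 12 11 7 9
j=1: A[1]=8 ≤ 9 → i=1, swap A[1],A[1] (no change) → 6 8 1 12 11 7 9
j=2: A[2]=1 ≤ 9 → i=2, swap A[2],A[2] (no change) → 6 8 1 12 11 7 9
j=3: A[3]=12 > 9 → no swap
j=4: A[4]=11 > 9 → no swap
j=5: A[5]=7 ≤ 9 → i=3, swap A[3],A[5] → 6 8 1 7 11 12 9
final swap A[4],A[6] → 6 8 1 7 9 12 11; return 4

6 8 1 7 9 12 11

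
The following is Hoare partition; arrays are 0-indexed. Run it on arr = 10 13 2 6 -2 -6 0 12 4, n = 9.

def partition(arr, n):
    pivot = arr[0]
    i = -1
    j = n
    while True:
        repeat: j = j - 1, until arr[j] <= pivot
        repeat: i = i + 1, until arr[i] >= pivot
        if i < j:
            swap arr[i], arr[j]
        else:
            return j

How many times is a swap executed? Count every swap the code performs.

pivot=10
j stops at 8 (4), i stops at 0 (10); swap ⇒ 4 13 2 6 -2 -6 0 12 10
j stops at 6 (0), i stops at 1 (13); swap ⇒ 4 0 2 6 -2 -6 13 12 10
j stops at 5, i stops at 6; i≥j ⇒ return 5. arr=4 0 2 6 -2 -6 13 12 10

2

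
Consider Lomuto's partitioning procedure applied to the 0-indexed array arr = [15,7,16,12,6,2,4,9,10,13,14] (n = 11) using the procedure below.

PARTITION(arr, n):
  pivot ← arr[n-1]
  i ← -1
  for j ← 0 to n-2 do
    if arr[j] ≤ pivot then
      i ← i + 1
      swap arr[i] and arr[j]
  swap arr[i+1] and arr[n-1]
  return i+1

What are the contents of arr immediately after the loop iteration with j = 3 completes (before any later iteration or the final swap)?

pivot=14, i=-1
j=0: 15>14, skip
j=1: 7≤14, i=0, swap(0,1) ⇒ [7,15,16,12,6,2,4,9,10,13,14]
j=2: 16>14, skip
j=3: 12≤14, i=1, swap(1,3) ⇒ [7,12,16,15,6,2,4,9,10,13,14]
(after j=3) arr = [7,12,16,15,6,2,4,9,10,13,14]

[7,12,16,15,6,2,4,9,10,13,14]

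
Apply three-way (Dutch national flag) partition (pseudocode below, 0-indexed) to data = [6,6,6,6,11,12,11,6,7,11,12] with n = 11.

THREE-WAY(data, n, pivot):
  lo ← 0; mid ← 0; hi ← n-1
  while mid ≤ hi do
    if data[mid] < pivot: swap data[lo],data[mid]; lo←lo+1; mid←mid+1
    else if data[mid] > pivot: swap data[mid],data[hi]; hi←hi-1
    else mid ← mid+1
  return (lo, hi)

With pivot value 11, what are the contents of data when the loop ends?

pivot = 11; lo=0, mid=0, hi=10
data[mid]=6<11: swap data[0],data[0]; lo=1,mid=1 → [6,6,6,6,11,12,11,6,7,11,12]
data[mid]=6<11: swap data[1],data[1]; lo=2,mid=2 → [6,6,6,6,11,12,11,6,7,11,12]
data[mid]=6<11: swap data[2],data[2]; lo=3,mid=3 → [6,6,6,6,11,12,11,6,7,11,12]
data[mid]=6<11: swap data[3],data[3]; lo=4,mid=4 → [6,6,6,6,11,12,11,6,7,11,12]
data[mid]=11=11: mid=5
data[mid]=12>11: swap data[5],data[10]; hi=9 → [6,6,6,6,11,12,11,6,7,11,12]
data[mid]=12>11: swap data[5],data[9]; hi=8 → [6,6,6,6,11,11,11,6,7,12,12]
data[mid]=11=11: mid=6
data[mid]=11=11: mid=7
data[mid]=6<11: swap data[4],data[7]; lo=5,mid=8 → [6,6,6,6,6,11,11,11,7,12,12]
data[mid]=7<11: swap data[5],data[8]; lo=6,mid=9 → [6,6,6,6,6,7,11,11,11,12,12]
end: lo=6, hi=8; data = [6,6,6,6,6,7,11,11,11,12,12]

[6,6,6,6,6,7,11,11,11,12,12]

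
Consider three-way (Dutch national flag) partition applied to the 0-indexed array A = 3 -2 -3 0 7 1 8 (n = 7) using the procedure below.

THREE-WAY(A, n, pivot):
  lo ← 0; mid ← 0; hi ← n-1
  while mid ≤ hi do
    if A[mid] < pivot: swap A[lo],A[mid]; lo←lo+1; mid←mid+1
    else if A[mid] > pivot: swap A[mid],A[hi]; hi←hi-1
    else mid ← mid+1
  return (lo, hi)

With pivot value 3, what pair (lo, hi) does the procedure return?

(4, 4)

lo=0 mid=0 hi=6
3=3: mid=1
-2<3: swap(0,1), lo=1 mid=2 ⇒ -2 3 -3 0 7 1 8
-3<3: swap(1,2), lo=2 mid=3 ⇒ -2 -3 3 0 7 1 8
0<3: swap(2,3), lo=3 mid=4 ⇒ -2 -3 0 3 7 1 8
7>3: swap(4,6), hi=5 ⇒ -2 -3 0 3 8 1 7
8>3: swap(4,5), hi=4 ⇒ -2 -3 0 3 1 8 7
1<3: swap(3,4), lo=4 mid=5 ⇒ -2 -3 0 1 3 8 7
done. lo=4 hi=4; A=-2 -3 0 1 3 8 7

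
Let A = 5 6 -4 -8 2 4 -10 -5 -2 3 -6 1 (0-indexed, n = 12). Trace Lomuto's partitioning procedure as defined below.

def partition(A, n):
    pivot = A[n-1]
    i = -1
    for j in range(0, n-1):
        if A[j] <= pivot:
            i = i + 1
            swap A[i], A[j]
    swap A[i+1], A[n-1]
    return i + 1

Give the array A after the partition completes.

pivot=1, i=-1
j=0: 5>1, skip
j=1: 6>1, skip
j=2: -4≤1, i=0, swap(0,2) ⇒ -4 6 5 -8 2 4 -10 -5 -2 3 -6 1
j=3: -8≤1, i=1, swap(1,3) ⇒ -4 -8 5 6 2 4 -10 -5 -2 3 -6 1
j=4: 2>1, skip
j=5: 4>1, skip
j=6: -10≤1, i=2, swap(2,6) ⇒ -4 -8 -10 6 2 4 5 -5 -2 3 -6 1
j=7: -5≤1, i=3, swap(3,7) ⇒ -4 -8 -10 -5 2 4 5 6 -2 3 -6 1
j=8: -2≤1, i=4, swap(4,8) ⇒ -4 -8 -10 -5 -2 4 5 6 2 3 -6 1
j=9: 3>1, skip
j=10: -6≤1, i=5, swap(5,10) ⇒ -4 -8 -10 -5 -2 -6 5 6 2 3 4 1
swap(6,11) ⇒ -4 -8 -10 -5 -2 -6 1 6 2 3 4 5; return 6

-4 -8 -10 -5 -2 -6 1 6 2 3 4 5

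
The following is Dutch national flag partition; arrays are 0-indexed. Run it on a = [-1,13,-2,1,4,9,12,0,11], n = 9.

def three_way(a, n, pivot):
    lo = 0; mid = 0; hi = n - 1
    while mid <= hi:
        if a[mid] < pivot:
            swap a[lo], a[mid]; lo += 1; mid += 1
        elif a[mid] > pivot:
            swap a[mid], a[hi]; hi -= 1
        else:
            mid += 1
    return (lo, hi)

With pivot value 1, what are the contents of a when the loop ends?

pivot = 1; lo=0, mid=0, hi=8
a[mid]=-1<1: swap a[0],a[0]; lo=1,mid=1 → [-1,13,-2,1,4,9,12,0,11]
a[mid]=13>1: swap a[1],a[8]; hi=7 → [-1,11,-2,1,4,9,12,0,13]
a[mid]=11>1: swap a[1],a[7]; hi=6 → [-1,0,-2,1,4,9,12,11,13]
a[mid]=0<1: swap a[1],a[1]; lo=2,mid=2 → [-1,0,-2,1,4,9,12,11,13]
a[mid]=-2<1: swap a[2],a[2]; lo=3,mid=3 → [-1,0,-2,1,4,9,12,11,13]
a[mid]=1=1: mid=4
a[mid]=4>1: swap a[4],a[6]; hi=5 → [-1,0,-2,1,12,9,4,11,13]
a[mid]=12>1: swap a[4],a[5]; hi=4 → [-1,0,-2,1,9,12,4,11,13]
a[mid]=9>1: swap a[4],a[4]; hi=3 → [-1,0,-2,1,9,12,4,11,13]
end: lo=3, hi=3; a = [-1,0,-2,1,9,12,4,11,13]

[-1,0,-2,1,9,12,4,11,13]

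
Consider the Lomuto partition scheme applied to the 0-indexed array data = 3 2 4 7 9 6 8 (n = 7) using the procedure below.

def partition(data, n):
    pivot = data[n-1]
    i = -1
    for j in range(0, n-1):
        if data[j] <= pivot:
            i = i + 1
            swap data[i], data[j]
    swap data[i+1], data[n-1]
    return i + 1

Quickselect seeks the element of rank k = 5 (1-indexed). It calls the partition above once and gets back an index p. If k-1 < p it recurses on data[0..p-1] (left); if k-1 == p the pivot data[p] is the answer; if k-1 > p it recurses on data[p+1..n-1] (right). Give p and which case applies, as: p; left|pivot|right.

5; left

pivot = data[6] = 8; i = -1
j=0: data[0]=3 ≤ 8 → i=0, swap data[0],data[0] (no change) → 3 2 4 7 9 6 8
j=1: data[1]=2 ≤ 8 → i=1, swap data[1],data[1] (no change) → 3 2 4 7 9 6 8
j=2: data[2]=4 ≤ 8 → i=2, swap data[2],data[2] (no change) → 3 2 4 7 9 6 8
j=3: data[3]=7 ≤ 8 → i=3, swap data[3],data[3] (no change) → 3 2 4 7 9 6 8
j=4: data[4]=9 > 8 → no swap
j=5: data[5]=6 ≤ 8 → i=4, swap data[4],data[5] → 3 2 4 7 6 9 8
final swap data[5],data[6] → 3 2 4 7 6 8 9; return 5
p = 5; k-1 = 4 < 5 ⇒ left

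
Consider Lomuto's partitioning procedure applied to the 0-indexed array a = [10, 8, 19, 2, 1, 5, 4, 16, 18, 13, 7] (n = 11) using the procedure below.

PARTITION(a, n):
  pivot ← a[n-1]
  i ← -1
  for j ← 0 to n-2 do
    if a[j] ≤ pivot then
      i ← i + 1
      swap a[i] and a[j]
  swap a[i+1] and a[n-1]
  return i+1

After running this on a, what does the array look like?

[2, 1, 5, 4, 7, 19, 10, 16, 18, 13, 8]

pivot = a[10] = 7; i = -1
j=0: a[0]=10 > 7 → no swap
j=1: a[1]=8 > 7 → no swap
j=2: a[2]=19 > 7 → no swap
j=3: a[3]=2 ≤ 7 → i=0, swap a[0],a[3] → [2, 8, 19, 10, 1, 5, 4, 16, 18, 13, 7]
j=4: a[4]=1 ≤ 7 → i=1, swap a[1],a[4] → [2, 1, 19, 10, 8, 5, 4, 16, 18, 13, 7]
j=5: a[5]=5 ≤ 7 → i=2, swap a[2],a[5] → [2, 1, 5, 10, 8, 19, 4, 16, 18, 13, 7]
j=6: a[6]=4 ≤ 7 → i=3, swap a[3],a[6] → [2, 1, 5, 4, 8, 19, 10, 16, 18, 13, 7]
j=7: a[7]=16 > 7 → no swap
j=8: a[8]=18 > 7 → no swap
j=9: a[9]=13 > 7 → no swap
final swap a[4],a[10] → [2, 1, 5, 4, 7, 19, 10, 16, 18, 13, 8]; return 4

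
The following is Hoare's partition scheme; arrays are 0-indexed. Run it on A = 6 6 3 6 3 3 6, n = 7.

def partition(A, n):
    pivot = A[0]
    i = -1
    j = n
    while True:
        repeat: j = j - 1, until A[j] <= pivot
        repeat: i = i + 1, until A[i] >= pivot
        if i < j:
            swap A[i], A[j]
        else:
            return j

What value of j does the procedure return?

3

pivot=6
j stops at 6 (6), i stops at 0 (6); swap ⇒ 6 6 3 6 3 3 6
j stops at 5 (3), i stops at 1 (6); swap ⇒ 6 3 3 6 3 6 6
j stops at 4 (3), i stops at 3 (6); swap ⇒ 6 3 3 3 6 6 6
j stops at 3, i stops at 4; i≥j ⇒ return 3. A=6 3 3 3 6 6 6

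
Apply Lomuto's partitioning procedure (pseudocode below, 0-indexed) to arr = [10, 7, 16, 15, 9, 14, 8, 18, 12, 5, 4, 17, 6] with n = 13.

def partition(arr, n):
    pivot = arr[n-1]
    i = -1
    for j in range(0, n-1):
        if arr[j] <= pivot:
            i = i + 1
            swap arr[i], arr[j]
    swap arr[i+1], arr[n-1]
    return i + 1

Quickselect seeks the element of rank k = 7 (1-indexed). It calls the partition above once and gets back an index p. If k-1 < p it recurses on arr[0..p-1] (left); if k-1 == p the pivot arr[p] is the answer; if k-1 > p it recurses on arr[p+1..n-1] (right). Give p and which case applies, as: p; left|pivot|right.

pivot=6, i=-1
j=0: 10>6, skip
j=1: 7>6, skip
j=2: 16>6, skip
j=3: 15>6, skip
j=4: 9>6, skip
j=5: 14>6, skip
j=6: 8>6, skip
j=7: 18>6, skip
j=8: 12>6, skip
j=9: 5≤6, i=0, swap(0,9) ⇒ [5, 7, 16, 15, 9, 14, 8, 18, 12, 10, 4, 17, 6]
j=10: 4≤6, i=1, swap(1,10) ⇒ [5, 4, 16, 15, 9, 14, 8, 18, 12, 10, 7, 17, 6]
j=11: 17>6, skip
swap(2,12) ⇒ [5, 4, 6, 15, 9, 14, 8, 18, 12, 10, 7, 17, 16]; return 2
p = 2; k-1 = 6 > 2 ⇒ right

2; right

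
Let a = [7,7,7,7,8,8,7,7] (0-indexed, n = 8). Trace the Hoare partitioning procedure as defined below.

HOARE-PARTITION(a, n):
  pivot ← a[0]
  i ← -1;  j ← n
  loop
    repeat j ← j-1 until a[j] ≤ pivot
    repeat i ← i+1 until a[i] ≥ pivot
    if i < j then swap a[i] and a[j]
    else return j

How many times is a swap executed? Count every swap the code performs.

3

pivot = a[0] = 7; i = -1, j = 8
j→7 (a[7]=7≤7), i→0 (a[0]=7≥7); i<j, swap → [7,7,7,7,8,8,7,7]
j→6 (a[6]=7≤7), i→1 (a[1]=7≥7); i<j, swap → [7,7,7,7,8,8,7,7]
j→3 (a[3]=7≤7), i→2 (a[2]=7≥7); i<j, swap → [7,7,7,7,8,8,7,7]
j→2, i→3; i≥j, return j=2. a = [7,7,7,7,8,8,7,7]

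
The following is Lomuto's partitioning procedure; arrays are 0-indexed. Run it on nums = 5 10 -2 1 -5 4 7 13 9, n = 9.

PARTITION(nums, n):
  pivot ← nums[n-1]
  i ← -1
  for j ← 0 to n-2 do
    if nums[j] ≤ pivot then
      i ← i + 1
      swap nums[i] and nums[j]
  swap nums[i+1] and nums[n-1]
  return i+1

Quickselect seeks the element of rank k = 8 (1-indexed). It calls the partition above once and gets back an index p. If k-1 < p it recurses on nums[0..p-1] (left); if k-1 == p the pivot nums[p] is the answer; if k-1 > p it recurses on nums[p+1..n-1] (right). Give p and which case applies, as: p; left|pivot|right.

pivot=9, i=-1
j=0: 5≤9, i=0, swap(0,0) ⇒ 5 10 -2 1 -5 4 7 13 9
j=1: 10>9, skip
j=2: -2≤9, i=1, swap(1,2) ⇒ 5 -2 10 1 -5 4 7 13 9
j=3: 1≤9, i=2, swap(2,3) ⇒ 5 -2 1 10 -5 4 7 13 9
j=4: -5≤9, i=3, swap(3,4) ⇒ 5 -2 1 -5 10 4 7 13 9
j=5: 4≤9, i=4, swap(4,5) ⇒ 5 -2 1 -5 4 10 7 13 9
j=6: 7≤9, i=5, swap(5,6) ⇒ 5 -2 1 -5 4 7 10 13 9
j=7: 13>9, skip
swap(6,8) ⇒ 5 -2 1 -5 4 7 9 13 10; return 6
p = 6; k-1 = 7 > 6 ⇒ right

6; right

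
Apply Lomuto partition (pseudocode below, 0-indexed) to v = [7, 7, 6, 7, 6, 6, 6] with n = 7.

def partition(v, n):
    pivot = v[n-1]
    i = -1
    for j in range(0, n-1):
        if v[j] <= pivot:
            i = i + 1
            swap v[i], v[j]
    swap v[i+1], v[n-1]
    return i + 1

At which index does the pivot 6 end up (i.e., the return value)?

3

pivot = v[6] = 6; i = -1
j=0: v[0]=7 > 6 → no swap
j=1: v[1]=7 > 6 → no swap
j=2: v[2]=6 ≤ 6 → i=0, swap v[0],v[2] → [6, 7, 7, 7, 6, 6, 6]
j=3: v[3]=7 > 6 → no swap
j=4: v[4]=6 ≤ 6 → i=1, swap v[1],v[4] → [6, 6, 7, 7, 7, 6, 6]
j=5: v[5]=6 ≤ 6 → i=2, swap v[2],v[5] → [6, 6, 6, 7, 7, 7, 6]
final swap v[3],v[6] → [6, 6, 6, 6, 7, 7, 7]; return 3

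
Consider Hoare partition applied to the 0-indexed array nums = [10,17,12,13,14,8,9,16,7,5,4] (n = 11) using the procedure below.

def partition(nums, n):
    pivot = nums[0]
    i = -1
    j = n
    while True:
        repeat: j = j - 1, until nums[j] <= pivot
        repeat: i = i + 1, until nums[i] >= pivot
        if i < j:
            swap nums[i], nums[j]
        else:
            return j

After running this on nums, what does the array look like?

pivot=10
j stops at 10 (4), i stops at 0 (10); swap ⇒ [4,17,12,13,14,8,9,16,7,5,10]
j stops at 9 (5), i stops at 1 (17); swap ⇒ [4,5,12,13,14,8,9,16,7,17,10]
j stops at 8 (7), i stops at 2 (12); swap ⇒ [4,5,7,13,14,8,9,16,12,17,10]
j stops at 6 (9), i stops at 3 (13); swap ⇒ [4,5,7,9,14,8,13,16,12,17,10]
j stops at 5 (8), i stops at 4 (14); swap ⇒ [4,5,7,9,8,14,13,16,12,17,10]
j stops at 4, i stops at 5; i≥j ⇒ return 4. nums=[4,5,7,9,8,14,13,16,12,17,10]

[4,5,7,9,8,14,13,16,12,17,10]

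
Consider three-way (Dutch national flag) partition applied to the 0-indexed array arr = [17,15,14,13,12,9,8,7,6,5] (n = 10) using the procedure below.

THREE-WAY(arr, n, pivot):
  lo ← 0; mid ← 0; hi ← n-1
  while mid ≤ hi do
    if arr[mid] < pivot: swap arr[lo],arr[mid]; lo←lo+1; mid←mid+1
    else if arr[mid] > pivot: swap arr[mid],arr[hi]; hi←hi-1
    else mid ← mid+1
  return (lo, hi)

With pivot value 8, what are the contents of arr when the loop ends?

[5,6,7,8,9,12,13,14,15,17]

pivot = 8; lo=0, mid=0, hi=9
arr[mid]=17>8: swap arr[0],arr[9]; hi=8 → [5,15,14,13,12,9,8,7,6,17]
arr[mid]=5<8: swap arr[0],arr[0]; lo=1,mid=1 → [5,15,14,13,12,9,8,7,6,17]
arr[mid]=15>8: swap arr[1],arr[8]; hi=7 → [5,6,14,13,12,9,8,7,15,17]
arr[mid]=6<8: swap arr[1],arr[1]; lo=2,mid=2 → [5,6,14,13,12,9,8,7,15,17]
arr[mid]=14>8: swap arr[2],arr[7]; hi=6 → [5,6,7,13,12,9,8,14,15,17]
arr[mid]=7<8: swap arr[2],arr[2]; lo=3,mid=3 → [5,6,7,13,12,9,8,14,15,17]
arr[mid]=13>8: swap arr[3],arr[6]; hi=5 → [5,6,7,8,12,9,13,14,15,17]
arr[mid]=8=8: mid=4
arr[mid]=12>8: swap arr[4],arr[5]; hi=4 → [5,6,7,8,9,12,13,14,15,17]
arr[mid]=9>8: swap arr[4],arr[4]; hi=3 → [5,6,7,8,9,12,13,14,15,17]
end: lo=3, hi=3; arr = [5,6,7,8,9,12,13,14,15,17]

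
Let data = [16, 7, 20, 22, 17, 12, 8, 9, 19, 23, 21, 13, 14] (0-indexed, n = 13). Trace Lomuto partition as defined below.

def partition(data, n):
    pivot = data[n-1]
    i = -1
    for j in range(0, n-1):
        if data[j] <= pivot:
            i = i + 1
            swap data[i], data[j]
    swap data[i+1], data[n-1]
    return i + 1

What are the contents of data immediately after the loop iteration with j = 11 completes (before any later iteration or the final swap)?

pivot = data[12] = 14; i = -1
j=0: data[0]=16 > 14 → no swap
j=1: data[1]=7 ≤ 14 → i=0, swap data[0],data[1] → [7, 16, 20, 22, 17, 12, 8, 9, 19, 23, 21, 13, 14]
j=2: data[2]=20 > 14 → no swap
j=3: data[3]=22 > 14 → no swap
j=4: data[4]=17 > 14 → no swap
j=5: data[5]=12 ≤ 14 → i=1, swap data[1],data[5] → [7, 12, 20, 22, 17, 16, 8, 9, 19, 23, 21, 13, 14]
j=6: data[6]=8 ≤ 14 → i=2, swap data[2],data[6] → [7, 12, 8, 22, 17, 16, 20, 9, 19, 23, 21, 13, 14]
j=7: data[7]=9 ≤ 14 → i=3, swap data[3],data[7] → [7, 12, 8, 9, 17, 16, 20, 22, 19, 23, 21, 13, 14]
j=8: data[8]=19 > 14 → no swap
j=9: data[9]=23 > 14 → no swap
j=10: data[10]=21 > 14 → no swap
j=11: data[11]=13 ≤ 14 → i=4, swap data[4],data[11] → [7, 12, 8, 9, 13, 16, 20, 22, 19, 23, 21, 17, 14]
(after j=11) data = [7, 12, 8, 9, 13, 16, 20, 22, 19, 23, 21, 17, 14]

[7, 12, 8, 9, 13, 16, 20, 22, 19, 23, 21, 17, 14]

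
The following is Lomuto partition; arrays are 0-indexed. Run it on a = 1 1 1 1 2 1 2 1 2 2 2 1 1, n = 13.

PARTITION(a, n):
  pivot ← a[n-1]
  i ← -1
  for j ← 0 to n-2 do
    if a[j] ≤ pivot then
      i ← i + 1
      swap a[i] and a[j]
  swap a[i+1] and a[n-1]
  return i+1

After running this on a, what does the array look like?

1 1 1 1 1 1 1 1 2 2 2 2 2

pivot=1, i=-1
j=0: 1≤1, i=0, swap(0,0) ⇒ 1 1 1 1 2 1 2 1 2 2 2 1 1
j=1: 1≤1, i=1, swap(1,1) ⇒ 1 1 1 1 2 1 2 1 2 2 2 1 1
j=2: 1≤1, i=2, swap(2,2) ⇒ 1 1 1 1 2 1 2 1 2 2 2 1 1
j=3: 1≤1, i=3, swap(3,3) ⇒ 1 1 1 1 2 1 2 1 2 2 2 1 1
j=4: 2>1, skip
j=5: 1≤1, i=4, swap(4,5) ⇒ 1 1 1 1 1 2 2 1 2 2 2 1 1
j=6: 2>1, skip
j=7: 1≤1, i=5, swap(5,7) ⇒ 1 1 1 1 1 1 2 2 2 2 2 1 1
j=8: 2>1, skip
j=9: 2>1, skip
j=10: 2>1, skip
j=11: 1≤1, i=6, swap(6,11) ⇒ 1 1 1 1 1 1 1 2 2 2 2 2 1
swap(7,12) ⇒ 1 1 1 1 1 1 1 1 2 2 2 2 2; return 7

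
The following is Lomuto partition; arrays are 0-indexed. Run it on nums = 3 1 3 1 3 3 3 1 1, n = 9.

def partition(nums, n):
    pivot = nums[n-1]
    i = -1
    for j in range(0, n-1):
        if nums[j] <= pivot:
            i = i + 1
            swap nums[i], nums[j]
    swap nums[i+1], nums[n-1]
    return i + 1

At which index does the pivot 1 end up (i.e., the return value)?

pivot = nums[8] = 1; i = -1
j=0: nums[0]=3 > 1 → no swap
j=1: nums[1]=1 ≤ 1 → i=0, swap nums[0],nums[1] → 1 3 3 1 3 3 3 1 1
j=2: nums[2]=3 > 1 → no swap
j=3: nums[3]=1 ≤ 1 → i=1, swap nums[1],nums[3] → 1 1 3 3 3 3 3 1 1
j=4: nums[4]=3 > 1 → no swap
j=5: nums[5]=3 > 1 → no swap
j=6: nums[6]=3 > 1 → no swap
j=7: nums[7]=1 ≤ 1 → i=2, swap nums[2],nums[7] → 1 1 1 3 3 3 3 3 1
final swap nums[3],nums[8] → 1 1 1 1 3 3 3 3 3; return 3

3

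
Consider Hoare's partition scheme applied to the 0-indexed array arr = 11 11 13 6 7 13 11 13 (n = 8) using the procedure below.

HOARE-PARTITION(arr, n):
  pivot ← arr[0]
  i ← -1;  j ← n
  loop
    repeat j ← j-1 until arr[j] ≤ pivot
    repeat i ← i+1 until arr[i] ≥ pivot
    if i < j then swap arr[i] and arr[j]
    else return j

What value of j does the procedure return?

pivot=11
j stops at 6 (11), i stops at 0 (11); swap ⇒ 11 11 13 6 7 13 11 13
j stops at 4 (7), i stops at 1 (11); swap ⇒ 11 7 13 6 11 13 11 13
j stops at 3 (6), i stops at 2 (13); swap ⇒ 11 7 6 13 11 13 11 13
j stops at 2, i stops at 3; i≥j ⇒ return 2. arr=11 7 6 13 11 13 11 13

2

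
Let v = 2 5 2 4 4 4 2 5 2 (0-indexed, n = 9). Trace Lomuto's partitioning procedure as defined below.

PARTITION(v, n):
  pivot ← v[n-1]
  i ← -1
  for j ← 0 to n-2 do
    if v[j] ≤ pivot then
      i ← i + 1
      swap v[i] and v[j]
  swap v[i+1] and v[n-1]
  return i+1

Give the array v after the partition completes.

2 2 2 2 4 4 5 5 4

pivot = v[8] = 2; i = -1
j=0: v[0]=2 ≤ 2 → i=0, swap v[0],v[0] (no change) → 2 5 2 4 4 4 2 5 2
j=1: v[1]=5 > 2 → no swap
j=2: v[2]=2 ≤ 2 → i=1, swap v[1],v[2] → 2 2 5 4 4 4 2 5 2
j=3: v[3]=4 > 2 → no swap
j=4: v[4]=4 > 2 → no swap
j=5: v[5]=4 > 2 → no swap
j=6: v[6]=2 ≤ 2 → i=2, swap v[2],v[6] → 2 2 2 4 4 4 5 5 2
j=7: v[7]=5 > 2 → no swap
final swap v[3],v[8] → 2 2 2 2 4 4 5 5 4; return 3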